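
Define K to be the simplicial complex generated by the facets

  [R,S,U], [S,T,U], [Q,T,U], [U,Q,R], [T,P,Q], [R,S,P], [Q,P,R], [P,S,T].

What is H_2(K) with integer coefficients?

We work with the vertex ordering P < Q < R < S < T < U. The simplices of K, each written with vertices in increasing order, are:

  0-simplices (6): P, Q, R, S, T, U
  1-simplices (12): PQ, PR, PS, PT, QR, QT, QU, RS, RU, ST, SU, TU
  2-simplices (8): PQR, PQT, PRS, PST, QRU, QTU, RSU, STU

so the chain groups are C_0 ≅ Z^6, C_1 ≅ Z^12, C_2 ≅ Z^8.

Boundary ∂_1: C_1 → C_0 sends each edge [p,q] (with p < q) to q − p.
The resulting 6×12 matrix has rank 5, and its Smith normal form has invariant factors (1,1,1,1,1).

The boundary map ∂_2: C_2 → C_1 sends each 2-simplex [p,q,r] to [q,r] − [p,r] + [p,q]. For instance
  ∂PRS = RS − PS + PR,
  ∂PQT = QT − PT + PQ.
As a 12×8 matrix over Z this has rank 7, with invariant factors (1,1,1,1,1,1,1).

From H_k ≅ ker(∂_k) / im(∂_{k+1}) we obtain:

  H_2: rank ker ∂_2 − rank ∂_3 = (8 − 7) − 0 = 1, and there is no ∂_3, so H_2 ≅ Z.

H_2 ≅ Z.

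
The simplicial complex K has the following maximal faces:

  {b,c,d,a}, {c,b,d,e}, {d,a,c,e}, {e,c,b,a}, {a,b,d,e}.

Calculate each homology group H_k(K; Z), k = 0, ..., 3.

H_0 = Z,  H_1 = 0,  H_2 = 0,  H_3 = Z.

We work with the vertex ordering a < b < c < d < e. The simplices of K, each written with vertices in increasing order, are:

  0-simplices (5): a, b, c, d, e
  1-simplices (10): ab, ac, ad, ae, bc, bd, be, cd, ce, de
  2-simplices (10): abc, abd, abe, acd, ace, ade, bcd, bce, bde, cde
  3-simplices (5): abcd, abce, abde, acde, bcde

giving chain groups C_0 ≅ Z^5, C_1 ≅ Z^10, C_2 ≅ Z^10, C_3 ≅ Z^5.

The boundary map ∂_1: C_1 → C_0 maps an edge to its endpoints' difference, ∂[p,q] = q − p. For instance
  ∂de = e − d.
The resulting 5×10 matrix has rank 4, and its Smith normal form has invariant factors (1,1,1,1).

Boundary ∂_2: C_2 → C_1 maps a triangle to the signed sum of its edges. For instance
  ∂ade = de − ae + ad,
  ∂bde = de − be + bd.
The resulting 10×10 matrix has rank 6, and its Smith normal form has invariant factors (1,1,1,1,1,1).

Boundary ∂_3: C_3 → C_2 sends each 3-simplex σ to the alternating sum Σ_i (−1)^i (σ with its i-th vertex removed). For instance
  ∂abde = bde − ade + abe − abd,
  ∂bcde = cde − bde + bce − bcd.
This gives a 10×5 integer matrix of rank 4; reducing to Smith normal form yields diagonal entries (1,1,1,1).

Reading off H_k = ker ∂_k / im ∂_{k+1}:

  H_0: rank C_0 − rank ∂_1 = 5 − 4 = 1, and the invariant factors of ∂_1 are all 1, so H_0 ≅ Z.
  H_1: rank ker ∂_1 − rank ∂_2 = (10 − 4) − 6 = 0, and the invariant factors of ∂_2 are all 1, so H_1 ≅ 0.
  H_2: rank ker ∂_2 − rank ∂_3 = (10 − 6) − 4 = 0, and the invariant factors of ∂_3 are all 1, so H_2 ≅ 0.
  H_3: rank ker ∂_3 − rank ∂_4 = (5 − 4) − 0 = 1, and there is no ∂_4, so H_3 ≅ Z.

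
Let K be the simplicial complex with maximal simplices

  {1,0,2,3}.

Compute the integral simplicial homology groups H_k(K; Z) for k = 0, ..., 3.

H_0 ≅ Z,  H_1 = 0,  H_2 = 0,  H_3 = 0.

Take the total order 0 < 1 < 2 < 3 on the vertex set. Then K (dimension 3) consists of the simplices:

  0-simplices (4): [0], [1], [2], [3]
  1-simplices (6): [0,1], [0,2], [0,3], [1,2], [1,3], [2,3]
  2-simplices (4): [0,1,2], [0,1,3], [0,2,3], [1,2,3]
  3-simplices (1): [0,1,2,3]

so the chain groups are C_0 ≅ Z^4, C_1 ≅ Z^6, C_2 ≅ Z^4, C_3 ≅ Z^1.

The boundary map ∂_1: C_1 → C_0 sends each edge [p,q] (with p < q) to q − p. For instance
  ∂[0,1] = [1] − [0].
The resulting 4×6 matrix has rank 3, and its Smith normal form has invariant factors (1,1,1).

The boundary map ∂_2: C_2 → C_1 acts by ∂[p,q,r] = [q,r] − [p,r] + [p,q]. For instance
  ∂[1,2,3] = [2,3] − [1,3] + [1,2],
  ∂[0,1,3] = [1,3] − [0,3] + [0,1].
As a 6×4 matrix over Z this has rank 3, with invariant factors (1,1,1).

The boundary map ∂_3: C_3 → C_2 sends each 3-simplex σ to the alternating sum Σ_i (−1)^i (σ with its i-th vertex removed). For instance
  ∂[0,1,2,3] = [1,2,3] − [0,2,3] + [0,1,3] − [0,1,2].
As a 4×1 matrix over Z this has rank 1, with invariant factors (1).

From H_k ≅ ker(∂_k) / im(∂_{k+1}) we obtain:

  H_0: rank C_0 − rank ∂_1 = 4 − 3 = 1, and the invariant factors of ∂_1 are all 1, so H_0 = Z.
  H_1: rank ker ∂_1 − rank ∂_2 = (6 − 3) − 3 = 0, and the invariant factors of ∂_2 are all 1, so H_1 = 0.
  H_2: rank ker ∂_2 − rank ∂_3 = (4 − 3) − 1 = 0, and the invariant factors of ∂_3 are all 1, so H_2 = 0.
  H_3: rank ker ∂_3 − rank ∂_4 = (1 − 1) − 0 = 0, and there is no ∂_4, so H_3 = 0.

(K is a triangulation of the 3-simplex.)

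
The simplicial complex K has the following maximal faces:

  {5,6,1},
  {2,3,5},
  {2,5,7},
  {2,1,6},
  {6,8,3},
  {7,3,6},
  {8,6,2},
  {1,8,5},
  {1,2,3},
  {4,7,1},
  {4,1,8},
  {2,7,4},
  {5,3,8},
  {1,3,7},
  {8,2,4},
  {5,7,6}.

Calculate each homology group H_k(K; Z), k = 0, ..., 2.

Order the vertices as 1 < 2 < 3 < 4 < 5 < 6 < 7 < 8. Listing each simplex with vertices in this order, K has dimension 2 with simplices:

  0-simplices (8): [1], [2], [3], [4], [5], [6], [7], [8]
  1-simplices (24): (24 of them)
  2-simplices (16): [1,2,3], [1,2,6], [1,3,7], [1,4,7], [1,4,8], [1,5,6], [1,5,8], [2,3,5], [2,4,7], [2,4,8], [2,5,7], [2,6,8], [3,5,8], [3,6,7], [3,6,8], [5,6,7]

so the chain groups are C_0 ≅ Z^8, C_1 ≅ Z^24, C_2 ≅ Z^16.

∂_1: C_1 → C_0 sends each edge [p,q] (with p < q) to q − p. For instance
  ∂[1,5] = [5] − [1].
The resulting 8×24 matrix has rank 7, and its Smith normal form has invariant factors (1,1,1,1,1,1,1).

∂_2: C_2 → C_1 maps a triangle to the signed sum of its edges. For instance
  ∂[1,2,3] = [2,3] − [1,3] + [1,2],
  ∂[2,6,8] = [6,8] − [2,8] + [2,6].
The 24×16 boundary matrix has rank 15 and Smith normal form diag(1,1,1,1,1,1,1,1,1,1,1,1,1,1,1).

Now H_k = ker ∂_k / im ∂_{k+1}, so:

  H_0: rank C_0 − rank ∂_1 = 8 − 7 = 1, and the invariant factors of ∂_1 are all 1, so H_0 = Z.
  H_1: rank ker ∂_1 − rank ∂_2 = (24 − 7) − 15 = 2, and the invariant factors of ∂_2 are all 1, so H_1 = Z^2.
  H_2: rank ker ∂_2 − rank ∂_3 = (16 − 15) − 0 = 1, and there is no ∂_3, so H_2 = Z.

H_0 ≅ Z,  H_1 ≅ Z^2,  H_2 ≅ Z.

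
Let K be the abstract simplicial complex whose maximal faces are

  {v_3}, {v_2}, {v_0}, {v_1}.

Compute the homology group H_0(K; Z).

Take the total order v_0 < v_1 < v_2 < v_3 on the vertex set. Then K (dimension 0) consists of the simplices:

  0-simplices (4): [v_0], [v_1], [v_2], [v_3]

so the chain groups are C_0 ≅ Z^4.

Computing H_k = (kernel of ∂_k) / (image of ∂_{k+1}):

  H_0: rank C_0 − rank ∂_1 = 4 − 0 = 4, and there is no ∂_1, so H_0 = Z^4.

(K is a triangulation of a set of 4 points.)

H_0 = Z^4.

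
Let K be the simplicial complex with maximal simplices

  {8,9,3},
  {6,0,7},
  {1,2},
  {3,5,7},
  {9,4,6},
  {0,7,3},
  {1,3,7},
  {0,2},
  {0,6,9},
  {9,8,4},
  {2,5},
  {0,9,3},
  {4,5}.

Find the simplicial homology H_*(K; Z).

H_0 ≅ Z,  H_1 ≅ Z^3,  H_2 = 0.

K has 10 vertices, 21 edges, 9 triangles.
rank ∂_0 = 0, rank ∂_1 = 9 ⇒ b_0 = 10 − 0 − 9 = 1; all invariant factors of ∂_1 are 1 so no torsion. So H_0 = Z.
rank ∂_1 = 9, rank ∂_2 = 9 ⇒ b_1 = 21 − 9 − 9 = 3; all invariant factors of ∂_2 are 1 so no torsion. So H_1 = Z^3.
rank ∂_2 = 9, rank ∂_3 = 0 ⇒ b_2 = 9 − 9 − 0 = 0. So H_2 = 0.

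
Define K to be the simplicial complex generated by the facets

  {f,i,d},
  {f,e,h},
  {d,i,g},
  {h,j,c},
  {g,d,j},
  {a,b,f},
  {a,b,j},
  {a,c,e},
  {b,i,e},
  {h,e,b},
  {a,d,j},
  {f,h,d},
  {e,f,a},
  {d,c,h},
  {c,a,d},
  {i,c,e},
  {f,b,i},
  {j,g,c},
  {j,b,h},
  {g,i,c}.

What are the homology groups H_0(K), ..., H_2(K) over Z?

H_0 = Z,  H_1 = Z ⊕ Z/2,  H_2 = 0.

Order the vertices as a < b < c < d < e < f < g < h < i < j. Listing each simplex with vertices in this order, K has dimension 2 with simplices:

  0-simplices (10): a, b, c, d, e, f, g, h, i, j
  1-simplices (30): ab, ac, ad, ae, af, aj, be, bf, bh, bi, bj, cd, ce, cg, ch, ci, cj, df, dg, dh, di, dj, ef, eh, ei, fh, fi, gi, gj, hj
  2-simplices (20): abf, abj, acd, ace, adj, aef, beh, bei, bfi, bhj, cdh, cei, cgi, cgj, chj, dfh, dfi, dgi, dgj, efh

Hence C_0 ≅ Z^10, C_1 ≅ Z^30, C_2 ≅ Z^20.

∂_1: C_1 → C_0 maps an edge to its endpoints' difference, ∂[p,q] = q − p.
The resulting 10×30 matrix has rank 9, and its Smith normal form has invariant factors (1,1,1,1,1,1,1,1,1).

The boundary map ∂_2: C_2 → C_1 maps a triangle to the signed sum of its edges. For instance
  ∂ace = ce − ae + ac,
  ∂abj = bj − aj + ab.
The 30×20 boundary matrix has rank 20 and Smith normal form diag(1,1,1,1,1,1,1,1,1,1,1,1,1,1,1,1,1,1,1,2).

From H_k ≅ ker(∂_k) / im(∂_{k+1}) we obtain:

  H_0: rank C_0 − rank ∂_1 = 10 − 9 = 1, and the invariant factors of ∂_1 are all 1, so H_0 ≅ Z.
  H_1: rank ker ∂_1 − rank ∂_2 = (30 − 9) − 20 = 1, and ∂_2 has invariant factor 2 > 1, so H_1 ≅ Z ⊕ Z/2.
  H_2: rank ker ∂_2 − rank ∂_3 = (20 − 20) − 0 = 0, and there is no ∂_3, so H_2 ≅ 0.

As a check, the Euler characteristic is 10 − 30 + 20 = 0, which agrees with 1 − 1 + 0 = 0.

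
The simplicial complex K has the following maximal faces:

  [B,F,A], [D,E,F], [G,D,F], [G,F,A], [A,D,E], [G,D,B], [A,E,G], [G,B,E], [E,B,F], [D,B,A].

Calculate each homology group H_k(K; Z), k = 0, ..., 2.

H_0 = Z,  H_1 = Z/2Z,  H_2 = 0.

K has 6 vertices, 15 edges, 10 triangles.
rank ∂_0 = 0, rank ∂_1 = 5 ⇒ b_0 = 6 − 0 − 5 = 1; all invariant factors of ∂_1 are 1 so no torsion. So H_0 = Z.
rank ∂_1 = 5, rank ∂_2 = 10 ⇒ b_1 = 15 − 5 − 10 = 0; ∂_2 has invariant factor(s) [2] giving torsion. So H_1 = Z/2Z.
rank ∂_2 = 10, rank ∂_3 = 0 ⇒ b_2 = 10 − 10 − 0 = 0. So H_2 = 0.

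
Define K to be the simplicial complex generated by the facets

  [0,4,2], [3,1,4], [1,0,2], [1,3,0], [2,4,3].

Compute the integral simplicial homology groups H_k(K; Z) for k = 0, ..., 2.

H_0 = Z,  H_1 = Z,  H_2 = 0.

Fix the vertex order 0 < 1 < 2 < 3 < 4 and write every simplex with vertices in increasing order. Then dim K = 2 and the simplices of K are:

  0-simplices (5): [0], [1], [2], [3], [4]
  1-simplices (10): [0,1], [0,2], [0,3], [0,4], [1,2], [1,3], [1,4], [2,3], [2,4], [3,4]
  2-simplices (5): [0,1,2], [0,1,3], [0,2,4], [1,3,4], [2,3,4]

so the chain groups are C_0 ≅ Z^5, C_1 ≅ Z^10, C_2 ≅ Z^5.

The boundary map ∂_1: C_1 → C_0 sends each edge [p,q] (with p < q) to q − p. For instance
  ∂[0,1] = [1] − [0].
This gives a 5×10 integer matrix of rank 4; reducing to Smith normal form yields diagonal entries (1,1,1,1).

Boundary ∂_2: C_2 → C_1 maps a triangle to the signed sum of its edges. For instance
  ∂[2,3,4] = [3,4] − [2,4] + [2,3],
  ∂[0,1,3] = [1,3] − [0,3] + [0,1].
The 10×5 boundary matrix has rank 5 and Smith normal form diag(1,1,1,1,1).

Computing H_k = (kernel of ∂_k) / (image of ∂_{k+1}):

  H_0: rank C_0 − rank ∂_1 = 5 − 4 = 1, and the invariant factors of ∂_1 are all 1, so H_0 = Z.
  H_1: rank ker ∂_1 − rank ∂_2 = (10 − 4) − 5 = 1, and the invariant factors of ∂_2 are all 1, so H_1 = Z.
  H_2: rank ker ∂_2 − rank ∂_3 = (5 − 5) − 0 = 0, and there is no ∂_3, so H_2 = 0.

As a check, the Euler characteristic is 5 − 10 + 5 = 0, which agrees with 1 − 1 + 0 = 0.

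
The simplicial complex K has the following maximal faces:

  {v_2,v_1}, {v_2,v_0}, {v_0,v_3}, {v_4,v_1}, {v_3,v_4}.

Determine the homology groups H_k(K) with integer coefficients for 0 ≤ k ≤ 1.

Take the total order v_0 < v_1 < v_2 < v_3 < v_4 on the vertex set. Then K (dimension 1) consists of the simplices:

  0-simplices (5): [v_0], [v_1], [v_2], [v_3], [v_4]
  1-simplices (5): [v_0,v_2], [v_0,v_3], [v_1,v_2], [v_1,v_4], [v_3,v_4]

giving chain groups C_0 ≅ Z^5, C_1 ≅ Z^5.

Boundary ∂_1: C_1 → C_0 sends each edge [p,q] (with p < q) to q − p.
The 5×5 boundary matrix has rank 4 and Smith normal form diag(1,1,1,1).

Computing H_k = (kernel of ∂_k) / (image of ∂_{k+1}):

  H_0: rank C_0 − rank ∂_1 = 5 − 4 = 1, and the invariant factors of ∂_1 are all 1, so H_0 ≅ Z.
  H_1: rank ker ∂_1 − rank ∂_2 = (5 − 4) − 0 = 1, and there is no ∂_2, so H_1 ≅ Z.

H_0 = Z,  H_1 = Z.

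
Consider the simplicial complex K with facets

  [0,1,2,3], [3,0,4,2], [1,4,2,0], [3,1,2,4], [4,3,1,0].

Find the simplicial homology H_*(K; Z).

H_0 = Z,  H_1 = 0,  H_2 = 0,  H_3 = Z.

We work with the vertex ordering 0 < 1 < 2 < 3 < 4. The simplices of K, each written with vertices in increasing order, are:

  0-simplices (5): [0], [1], [2], [3], [4]
  1-simplices (10): [0,1], [0,2], [0,3], [0,4], [1,2], [1,3], [1,4], [2,3], [2,4], [3,4]
  2-simplices (10): [0,1,2], [0,1,3], [0,1,4], [0,2,3], [0,2,4], [0,3,4], [1,2,3], [1,2,4], [1,3,4], [2,3,4]
  3-simplices (5): [0,1,2,3], [0,1,2,4], [0,1,3,4], [0,2,3,4], [1,2,3,4]

so the chain groups are C_0 ≅ Z^5, C_1 ≅ Z^10, C_2 ≅ Z^10, C_3 ≅ Z^5.

Boundary ∂_1: C_1 → C_0 maps an edge to its endpoints' difference, ∂[p,q] = q − p. For instance
  ∂[2,4] = [4] − [2].
The 5×10 boundary matrix has rank 4 and Smith normal form diag(1,1,1,1).

The boundary map ∂_2: C_2 → C_1 acts by ∂[p,q,r] = [q,r] − [p,r] + [p,q]. For instance
  ∂[2,3,4] = [3,4] − [2,4] + [2,3],
  ∂[1,2,4] = [2,4] − [1,4] + [1,2].
The 10×10 boundary matrix has rank 6 and Smith normal form diag(1,1,1,1,1,1).

The boundary map ∂_3: C_3 → C_2 sends each 3-simplex σ to the alternating sum Σ_i (−1)^i (σ with its i-th vertex removed). For instance
  ∂[0,1,2,3] = [1,2,3] − [0,2,3] + [0,1,3] − [0,1,2],
  ∂[0,1,2,4] = [1,2,4] − [0,2,4] + [0,1,4] − [0,1,2].
The resulting 10×5 matrix has rank 4, and its Smith normal form has invariant factors (1,1,1,1).

Now H_k = ker ∂_k / im ∂_{k+1}, so:

  H_0: rank C_0 − rank ∂_1 = 5 − 4 = 1, and the invariant factors of ∂_1 are all 1, so H_0 = Z.
  H_1: rank ker ∂_1 − rank ∂_2 = (10 − 4) − 6 = 0, and the invariant factors of ∂_2 are all 1, so H_1 = 0.
  H_2: rank ker ∂_2 − rank ∂_3 = (10 − 6) − 4 = 0, and the invariant factors of ∂_3 are all 1, so H_2 = 0.
  H_3: rank ker ∂_3 − rank ∂_4 = (5 − 4) − 0 = 1, and there is no ∂_4, so H_3 = Z.

(K is a triangulation of the 3-sphere S^3.)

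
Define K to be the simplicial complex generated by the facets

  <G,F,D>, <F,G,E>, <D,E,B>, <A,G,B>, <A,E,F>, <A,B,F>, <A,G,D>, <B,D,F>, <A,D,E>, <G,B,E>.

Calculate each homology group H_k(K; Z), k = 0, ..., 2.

H_0 = Z,  H_1 = Z/2,  H_2 = 0.

We work with the vertex ordering A < B < D < E < F < G. The simplices of K, each written with vertices in increasing order, are:

  0-simplices (6): A, B, D, E, F, G
  1-simplices (15): AB, AD, AE, AF, AG, BD, BE, BF, BG, DE, DF, DG, EF, EG, FG
  2-simplices (10): ABF, ABG, ADE, ADG, AEF, BDE, BDF, BEG, DFG, EFG

Hence C_0 ≅ Z^6, C_1 ≅ Z^15, C_2 ≅ Z^10.

∂_1: C_1 → C_0 sends each edge [p,q] (with p < q) to q − p.
As a 6×15 matrix over Z this has rank 5, with invariant factors (1,1,1,1,1).

Boundary ∂_2: C_2 → C_1 maps a triangle to the signed sum of its edges. For instance
  ∂BDE = DE − BE + BD,
  ∂ADE = DE − AE + AD.
This gives a 15×10 integer matrix of rank 10; reducing to Smith normal form yields diagonal entries (1,1,1,1,1,1,1,1,1,2).

Reading off H_k = ker ∂_k / im ∂_{k+1}:

  H_0: rank C_0 − rank ∂_1 = 6 − 5 = 1, and the invariant factors of ∂_1 are all 1, so H_0 = Z.
  H_1: rank ker ∂_1 − rank ∂_2 = (15 − 5) − 10 = 0, and ∂_2 has invariant factor 2 > 1, so H_1 = Z/2.
  H_2: rank ker ∂_2 − rank ∂_3 = (10 − 10) − 0 = 0, and there is no ∂_3, so H_2 = 0.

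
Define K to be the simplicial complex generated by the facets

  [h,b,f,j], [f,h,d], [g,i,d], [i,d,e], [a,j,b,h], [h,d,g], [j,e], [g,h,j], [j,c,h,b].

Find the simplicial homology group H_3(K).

H_3 = 0.

Fix the vertex order a < b < c < d < e < f < g < h < i < j and write every simplex with vertices in increasing order. Then dim K = 3 and the simplices of K are:

  0-simplices (10): a, b, c, d, e, f, g, h, i, j
  1-simplices (22): ab, ah, aj, bc, bf, bh, bj, ch, cj, de, df, dg, dh, di, ei, ej, fh, fj, gh, gi, gj, hj
  2-simplices (15): abh, abj, ahj, bch, bcj, bfh, bfj, bhj, chj, dei, dfh, dgh, dgi, fhj, ghj
  3-simplices (3): abhj, bchj, bfhj

giving chain groups C_0 ≅ Z^10, C_1 ≅ Z^22, C_2 ≅ Z^15, C_3 ≅ Z^3.

The boundary map ∂_1: C_1 → C_0 sends each edge [p,q] (with p < q) to q − p. For instance
  ∂bj = j − b.
The 10×22 boundary matrix has rank 9 and Smith normal form diag(1,1,1,1,1,1,1,1,1).

Boundary ∂_2: C_2 → C_1 maps a triangle to the signed sum of its edges. For instance
  ∂ghj = hj − gj + gh,
  ∂bcj = cj − bj + bc.
As a 22×15 matrix over Z this has rank 12, with invariant factors (1,1,1,1,1,1,1,1,1,1,1,1).

The boundary map ∂_3: C_3 → C_2 sends each 3-simplex σ to the alternating sum Σ_i (−1)^i (σ with its i-th vertex removed). For instance
  ∂abhj = bhj − ahj + abj − abh,
  ∂bchj = chj − bhj + bcj − bch.
This gives a 15×3 integer matrix of rank 3; reducing to Smith normal form yields diagonal entries (1,1,1).

Now H_k = ker ∂_k / im ∂_{k+1}, so:

  H_3: rank ker ∂_3 − rank ∂_4 = (3 − 3) − 0 = 0, and there is no ∂_4, so H_3 = 0.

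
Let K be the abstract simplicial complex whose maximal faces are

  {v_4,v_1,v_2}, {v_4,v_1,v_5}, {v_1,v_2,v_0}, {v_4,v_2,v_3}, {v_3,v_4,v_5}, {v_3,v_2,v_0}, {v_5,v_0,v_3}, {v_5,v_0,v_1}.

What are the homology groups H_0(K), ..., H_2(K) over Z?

H_0 = Z,  H_1 = 0,  H_2 = Z.

Fix the vertex order v_0 < v_1 < v_2 < v_3 < v_4 < v_5 and write every simplex with vertices in increasing order. Then dim K = 2 and the simplices of K are:

  0-simplices (6): [v_0], [v_1], [v_2], [v_3], [v_4], [v_5]
  1-simplices (12): [v_0,v_1], [v_0,v_2], [v_0,v_3], [v_0,v_5], [v_1,v_2], [v_1,v_4], [v_1,v_5], [v_2,v_3], [v_2,v_4], [v_3,v_4], [v_3,v_5], [v_4,v_5]
  2-simplices (8): [v_0,v_1,v_2], [v_0,v_1,v_5], [v_0,v_2,v_3], [v_0,v_3,v_5], [v_1,v_2,v_4], [v_1,v_4,v_5], [v_2,v_3,v_4], [v_3,v_4,v_5]

giving chain groups C_0 ≅ Z^6, C_1 ≅ Z^12, C_2 ≅ Z^8.

∂_1: C_1 → C_0 is given by ∂[p,q] = [q] − [p].
As a 6×12 matrix over Z this has rank 5, with invariant factors (1,1,1,1,1).

The boundary map ∂_2: C_2 → C_1 sends each 2-simplex [p,q,r] to [q,r] − [p,r] + [p,q]. For instance
  ∂[v_0,v_2,v_3] = [v_2,v_3] − [v_0,v_3] + [v_0,v_2],
  ∂[v_0,v_1,v_5] = [v_1,v_5] − [v_0,v_5] + [v_0,v_1].
As a 12×8 matrix over Z this has rank 7, with invariant factors (1,1,1,1,1,1,1).

Computing H_k = (kernel of ∂_k) / (image of ∂_{k+1}):

  H_0: rank C_0 − rank ∂_1 = 6 − 5 = 1, and the invariant factors of ∂_1 are all 1, so H_0 ≅ Z.
  H_1: rank ker ∂_1 − rank ∂_2 = (12 − 5) − 7 = 0, and the invariant factors of ∂_2 are all 1, so H_1 ≅ 0.
  H_2: rank ker ∂_2 − rank ∂_3 = (8 − 7) − 0 = 1, and there is no ∂_3, so H_2 ≅ Z.

As a check, the Euler characteristic is 6 − 12 + 8 = 2, which agrees with 1 − 0 + 1 = 2.
(K is a triangulation of the 2-sphere S^2.)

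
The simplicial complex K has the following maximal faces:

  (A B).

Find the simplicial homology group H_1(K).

Order the vertices as A < B. Listing each simplex with vertices in this order, K has dimension 1 with simplices:

  0-simplices (2): A, B
  1-simplices (1): AB

so the chain groups are C_0 ≅ Z^2, C_1 ≅ Z^1.

The boundary map ∂_1: C_1 → C_0 maps an edge to its endpoints' difference, ∂[p,q] = q − p.
This gives a 2×1 integer matrix of rank 1; reducing to Smith normal form yields diagonal entries (1).

Now H_k = ker ∂_k / im ∂_{k+1}, so:

  H_1: rank ker ∂_1 − rank ∂_2 = (1 − 1) − 0 = 0, and there is no ∂_2, so H_1 = 0.

(K is a triangulation of the 1-simplex.)

H_1 = 0.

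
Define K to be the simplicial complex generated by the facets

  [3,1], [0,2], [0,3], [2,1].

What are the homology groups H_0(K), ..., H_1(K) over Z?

Take the total order 0 < 1 < 2 < 3 on the vertex set. Then K (dimension 1) consists of the simplices:

  0-simplices (4): [0], [1], [2], [3]
  1-simplices (4): [0,2], [0,3], [1,2], [1,3]

so the chain groups are C_0 ≅ Z^4, C_1 ≅ Z^4.

Boundary ∂_1: C_1 → C_0 sends each edge [p,q] (with p < q) to q − p. For instance
  ∂[0,3] = [3] − [0].
As a 4×4 matrix over Z this has rank 3, with invariant factors (1,1,1).

Computing H_k = (kernel of ∂_k) / (image of ∂_{k+1}):

  H_0: rank C_0 − rank ∂_1 = 4 − 3 = 1, and the invariant factors of ∂_1 are all 1, so H_0 = Z.
  H_1: rank ker ∂_1 − rank ∂_2 = (4 − 3) − 0 = 1, and there is no ∂_2, so H_1 = Z.

H_0 = Z,  H_1 = Z.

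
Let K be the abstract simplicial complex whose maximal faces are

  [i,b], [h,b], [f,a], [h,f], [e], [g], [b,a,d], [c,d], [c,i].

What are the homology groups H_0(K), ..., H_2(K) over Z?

H_0 ≅ Z^3,  H_1 ≅ Z^2,  H_2 = 0.

Take the total order a < b < c < d < e < f < g < h < i on the vertex set. Then K (dimension 2) consists of the simplices:

  0-simplices (9): a, b, c, d, e, f, g, h, i
  1-simplices (9): ab, ad, af, bd, bh, bi, cd, ci, fh
  2-simplices (1): abd

giving chain groups C_0 ≅ Z^9, C_1 ≅ Z^9, C_2 ≅ Z^1.

Boundary ∂_1: C_1 → C_0 is given by ∂[p,q] = [q] − [p].
As a 9×9 matrix over Z this has rank 6, with invariant factors (1,1,1,1,1,1).

∂_2: C_2 → C_1 sends each 2-simplex [p,q,r] to [q,r] − [p,r] + [p,q]. For instance
  ∂abd = bd − ad + ab.
The 9×1 boundary matrix has rank 1 and Smith normal form diag(1).

Reading off H_k = ker ∂_k / im ∂_{k+1}:

  H_0: rank C_0 − rank ∂_1 = 9 − 6 = 3, and the invariant factors of ∂_1 are all 1, so H_0 = Z^3.
  H_1: rank ker ∂_1 − rank ∂_2 = (9 − 6) − 1 = 2, and the invariant factors of ∂_2 are all 1, so H_1 = Z^2.
  H_2: rank ker ∂_2 − rank ∂_3 = (1 − 1) − 0 = 0, and there is no ∂_3, so H_2 = 0.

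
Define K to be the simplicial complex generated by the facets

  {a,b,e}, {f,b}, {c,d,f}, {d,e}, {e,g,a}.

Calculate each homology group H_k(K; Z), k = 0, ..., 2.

H_0 ≅ Z,  H_1 ≅ Z,  H_2 = 0.

Order the vertices as a < b < c < d < e < f < g. Listing each simplex with vertices in this order, K has dimension 2 with simplices:

  0-simplices (7): a, b, c, d, e, f, g
  1-simplices (10): ab, ae, ag, be, bf, cd, cf, de, df, eg
  2-simplices (3): abe, aeg, cdf

so the chain groups are C_0 ≅ Z^7, C_1 ≅ Z^10, C_2 ≅ Z^3.

∂_1: C_1 → C_0 maps an edge to its endpoints' difference, ∂[p,q] = q − p.
The resulting 7×10 matrix has rank 6, and its Smith normal form has invariant factors (1,1,1,1,1,1).

∂_2: C_2 → C_1 sends each 2-simplex [p,q,r] to [q,r] − [p,r] + [p,q]. For instance
  ∂aeg = eg − ag + ae,
  ∂abe = be − ae + ab.
The resulting 10×3 matrix has rank 3, and its Smith normal form has invariant factors (1,1,1).

Reading off H_k = ker ∂_k / im ∂_{k+1}:

  H_0: rank C_0 − rank ∂_1 = 7 − 6 = 1, and the invariant factors of ∂_1 are all 1, so H_0 ≅ Z.
  H_1: rank ker ∂_1 − rank ∂_2 = (10 − 6) − 3 = 1, and the invariant factors of ∂_2 are all 1, so H_1 ≅ Z.
  H_2: rank ker ∂_2 − rank ∂_3 = (3 − 3) − 0 = 0, and there is no ∂_3, so H_2 ≅ 0.

As a check, the Euler characteristic is 7 − 10 + 3 = 0, which agrees with 1 − 1 + 0 = 0.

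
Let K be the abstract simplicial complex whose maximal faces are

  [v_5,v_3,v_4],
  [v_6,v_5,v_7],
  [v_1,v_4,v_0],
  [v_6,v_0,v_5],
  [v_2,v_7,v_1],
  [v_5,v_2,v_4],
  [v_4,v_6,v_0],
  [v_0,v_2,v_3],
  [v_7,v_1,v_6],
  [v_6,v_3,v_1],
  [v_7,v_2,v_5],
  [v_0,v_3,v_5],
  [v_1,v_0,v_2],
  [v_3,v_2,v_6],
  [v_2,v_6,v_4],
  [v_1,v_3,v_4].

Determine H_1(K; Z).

We work with the vertex ordering v_0 < v_1 < v_2 < v_3 < v_4 < v_5 < v_6 < v_7. The simplices of K, each written with vertices in increasing order, are:

  0-simplices (8): [v_0], [v_1], [v_2], [v_3], [v_4], [v_5], [v_6], [v_7]
  1-simplices (24): (24 of them)
  2-simplices (16): (16 of them)

giving chain groups C_0 ≅ Z^8, C_1 ≅ Z^24, C_2 ≅ Z^16.

Boundary ∂_1: C_1 → C_0 is given by ∂[p,q] = [q] − [p]. For instance
  ∂[v_2,v_3] = [v_3] − [v_2].
The 8×24 boundary matrix has rank 7 and Smith normal form diag(1,1,1,1,1,1,1).

∂_2: C_2 → C_1 sends each 2-simplex [p,q,r] to [q,r] − [p,r] + [p,q]. For instance
  ∂[v_0,v_3,v_5] = [v_3,v_5] − [v_0,v_5] + [v_0,v_3],
  ∂[v_5,v_6,v_7] = [v_6,v_7] − [v_5,v_7] + [v_5,v_6].
As a 24×16 matrix over Z this has rank 15, with invariant factors (1,1,1,1,1,1,1,1,1,1,1,1,1,1,1).

Now H_k = ker ∂_k / im ∂_{k+1}, so:

  H_1: rank ker ∂_1 − rank ∂_2 = (24 − 7) − 15 = 2, and the invariant factors of ∂_2 are all 1, so H_1 = Z^2.

H_1 = Z^2.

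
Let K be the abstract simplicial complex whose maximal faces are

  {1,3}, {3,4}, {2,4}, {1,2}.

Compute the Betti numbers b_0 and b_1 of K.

b_0 = 1, b_1 = 1.

K has 4 vertices, 4 edges.
rank ∂_0 = 0, rank ∂_1 = 3 ⇒ b_0 = 4 − 0 − 3 = 1; all invariant factors of ∂_1 are 1 so no torsion. So H_0 ≅ Z.
rank ∂_1 = 3, rank ∂_2 = 0 ⇒ b_1 = 4 − 3 − 0 = 1. So H_1 ≅ Z.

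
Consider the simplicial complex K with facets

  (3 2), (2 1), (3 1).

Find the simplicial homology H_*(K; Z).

H_0 = Z,  H_1 = Z.

Order the vertices as 1 < 2 < 3. Listing each simplex with vertices in this order, K has dimension 1 with simplices:

  0-simplices (3): [1], [2], [3]
  1-simplices (3): [1,2], [1,3], [2,3]

giving chain groups C_0 ≅ Z^3, C_1 ≅ Z^3.

∂_1: C_1 → C_0 maps an edge to its endpoints' difference, ∂[p,q] = q − p.
This gives a 3×3 integer matrix of rank 2; reducing to Smith normal form yields diagonal entries (1,1).

Computing H_k = (kernel of ∂_k) / (image of ∂_{k+1}):

  H_0: rank C_0 − rank ∂_1 = 3 − 2 = 1, and the invariant factors of ∂_1 are all 1, so H_0 = Z.
  H_1: rank ker ∂_1 − rank ∂_2 = (3 − 2) − 0 = 1, and there is no ∂_2, so H_1 = Z.

(K is a triangulation of the circle S^1.)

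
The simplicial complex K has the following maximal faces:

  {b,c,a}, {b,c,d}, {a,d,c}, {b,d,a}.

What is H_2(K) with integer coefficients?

Order the vertices as a < b < c < d. Listing each simplex with vertices in this order, K has dimension 2 with simplices:

  0-simplices (4): a, b, c, d
  1-simplices (6): ab, ac, ad, bc, bd, cd
  2-simplices (4): abc, abd, acd, bcd

so the chain groups are C_0 ≅ Z^4, C_1 ≅ Z^6, C_2 ≅ Z^4.

∂_1: C_1 → C_0 maps an edge to its endpoints' difference, ∂[p,q] = q − p. For instance
  ∂bd = d − b.
The 4×6 boundary matrix has rank 3 and Smith normal form diag(1,1,1).

∂_2: C_2 → C_1 acts by ∂[p,q,r] = [q,r] − [p,r] + [p,q]. For instance
  ∂bcd = cd − bd + bc,
  ∂acd = cd − ad + ac.
The resulting 6×4 matrix has rank 3, and its Smith normal form has invariant factors (1,1,1).

Computing H_k = (kernel of ∂_k) / (image of ∂_{k+1}):

  H_2: rank ker ∂_2 − rank ∂_3 = (4 − 3) − 0 = 1, and there is no ∂_3, so H_2 = Z.

H_2 = Z.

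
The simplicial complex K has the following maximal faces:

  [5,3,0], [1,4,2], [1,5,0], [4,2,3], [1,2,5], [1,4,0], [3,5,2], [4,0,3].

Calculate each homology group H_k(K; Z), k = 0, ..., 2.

Take the total order 0 < 1 < 2 < 3 < 4 < 5 on the vertex set. Then K (dimension 2) consists of the simplices:

  0-simplices (6): [0], [1], [2], [3], [4], [5]
  1-simplices (12): [0,1], [0,3], [0,4], [0,5], [1,2], [1,4], [1,5], [2,3], [2,4], [2,5], [3,4], [3,5]
  2-simplices (8): [0,1,4], [0,1,5], [0,3,4], [0,3,5], [1,2,4], [1,2,5], [2,3,4], [2,3,5]

giving chain groups C_0 ≅ Z^6, C_1 ≅ Z^12, C_2 ≅ Z^8.

Boundary ∂_1: C_1 → C_0 sends each edge [p,q] (with p < q) to q − p. For instance
  ∂[3,5] = [5] − [3].
This gives a 6×12 integer matrix of rank 5; reducing to Smith normal form yields diagonal entries (1,1,1,1,1).

∂_2: C_2 → C_1 acts by ∂[p,q,r] = [q,r] − [p,r] + [p,q]. For instance
  ∂[0,3,4] = [3,4] − [0,4] + [0,3],
  ∂[0,1,5] = [1,5] − [0,5] + [0,1].
This gives a 12×8 integer matrix of rank 7; reducing to Smith normal form yields diagonal entries (1,1,1,1,1,1,1).

From H_k ≅ ker(∂_k) / im(∂_{k+1}) we obtain:

  H_0: rank C_0 − rank ∂_1 = 6 − 5 = 1, and the invariant factors of ∂_1 are all 1, so H_0 = Z.
  H_1: rank ker ∂_1 − rank ∂_2 = (12 − 5) − 7 = 0, and the invariant factors of ∂_2 are all 1, so H_1 = 0.
  H_2: rank ker ∂_2 − rank ∂_3 = (8 − 7) − 0 = 1, and there is no ∂_3, so H_2 = Z.

H_0 ≅ Z,  H_1 = 0,  H_2 ≅ Z.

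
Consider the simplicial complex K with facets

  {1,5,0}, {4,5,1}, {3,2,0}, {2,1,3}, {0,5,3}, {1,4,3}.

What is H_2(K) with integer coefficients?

Order the vertices as 0 < 1 < 2 < 3 < 4 < 5. Listing each simplex with vertices in this order, K has dimension 2 with simplices:

  0-simplices (6): [0], [1], [2], [3], [4], [5]
  1-simplices (12): [0,1], [0,2], [0,3], [0,5], [1,2], [1,3], [1,4], [1,5], [2,3], [3,4], [3,5], [4,5]
  2-simplices (6): [0,1,5], [0,2,3], [0,3,5], [1,2,3], [1,3,4], [1,4,5]

giving chain groups C_0 ≅ Z^6, C_1 ≅ Z^12, C_2 ≅ Z^6.

∂_1: C_1 → C_0 sends each edge [p,q] (with p < q) to q − p. For instance
  ∂[1,5] = [5] − [1].
The resulting 6×12 matrix has rank 5, and its Smith normal form has invariant factors (1,1,1,1,1).

Boundary ∂_2: C_2 → C_1 acts by ∂[p,q,r] = [q,r] − [p,r] + [p,q]. For instance
  ∂[0,1,5] = [1,5] − [0,5] + [0,1],
  ∂[1,2,3] = [2,3] − [1,3] + [1,2].
The resulting 12×6 matrix has rank 6, and its Smith normal form has invariant factors (1,1,1,1,1,1).

Computing H_k = (kernel of ∂_k) / (image of ∂_{k+1}):

  H_2: rank ker ∂_2 − rank ∂_3 = (6 − 6) − 0 = 0, and there is no ∂_3, so H_2 = 0.

H_2 = 0.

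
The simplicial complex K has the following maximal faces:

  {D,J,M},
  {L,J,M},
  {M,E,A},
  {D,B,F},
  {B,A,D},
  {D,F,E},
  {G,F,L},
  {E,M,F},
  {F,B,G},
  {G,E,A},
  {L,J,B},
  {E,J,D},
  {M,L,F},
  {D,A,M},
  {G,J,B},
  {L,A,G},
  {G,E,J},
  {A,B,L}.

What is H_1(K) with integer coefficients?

H_1 = Z ⊕ Z/2.

Fix the vertex order A < B < D < E < F < G < J < L < M and write every simplex with vertices in increasing order. Then dim K = 2 and the simplices of K are:

  0-simplices (9): A, B, D, E, F, G, J, L, M
  1-simplices (27): AB, AD, AE, AG, AL, AM, BD, BF, BG, BJ, BL, DE, DF, DJ, DM, EF, EG, EJ, EM, FG, FL, FM, GJ, GL, JL, JM, LM
  2-simplices (18): ABD, ABL, ADM, AEG, AEM, AGL, BDF, BFG, BGJ, BJL, DEF, DEJ, DJM, EFM, EGJ, FGL, FLM, JLM

Hence C_0 ≅ Z^9, C_1 ≅ Z^27, C_2 ≅ Z^18.

The boundary map ∂_1: C_1 → C_0 sends each edge [p,q] (with p < q) to q − p. For instance
  ∂BF = F − B.
This gives a 9×27 integer matrix of rank 8; reducing to Smith normal form yields diagonal entries (1,1,1,1,1,1,1,1).

∂_2: C_2 → C_1 maps a triangle to the signed sum of its edges. For instance
  ∂JLM = LM − JM + JL,
  ∂AEM = EM − AM + AE.
The resulting 27×18 matrix has rank 18, and its Smith normal form has invariant factors (1,1,1,1,1,1,1,1,1,1,1,1,1,1,1,1,1,2).

Now H_k = ker ∂_k / im ∂_{k+1}, so:

  H_1: rank ker ∂_1 − rank ∂_2 = (27 − 8) − 18 = 1, and ∂_2 has invariant factor 2 > 1, so H_1 ≅ Z ⊕ Z/2.

(K is a triangulation of the Klein bottle.)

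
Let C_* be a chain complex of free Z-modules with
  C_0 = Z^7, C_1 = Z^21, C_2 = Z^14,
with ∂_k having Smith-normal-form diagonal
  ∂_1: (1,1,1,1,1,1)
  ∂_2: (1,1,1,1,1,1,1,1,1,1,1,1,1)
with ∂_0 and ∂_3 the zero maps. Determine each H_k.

H_0: b_0 = 7 − 0 − 6 = 1; torsion from ∂_1 factors > 1: none. So H_0 ≅ Z.
H_1: b_1 = 21 − 6 − 13 = 2; torsion from ∂_2 factors > 1: none. So H_1 ≅ Z^2.
H_2: b_2 = 14 − 13 − 0 = 1; torsion from ∂_3 factors > 1: none. So H_2 ≅ Z.

H_0 ≅ Z,  H_1 ≅ Z^2,  H_2 ≅ Z.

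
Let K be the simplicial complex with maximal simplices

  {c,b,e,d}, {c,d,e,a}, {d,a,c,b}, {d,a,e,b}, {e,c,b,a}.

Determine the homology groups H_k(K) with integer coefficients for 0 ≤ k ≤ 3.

H_0 ≅ Z,  H_1 = 0,  H_2 = 0,  H_3 ≅ Z.

Fix the vertex order a < b < c < d < e and write every simplex with vertices in increasing order. Then dim K = 3 and the simplices of K are:

  0-simplices (5): a, b, c, d, e
  1-simplices (10): ab, ac, ad, ae, bc, bd, be, cd, ce, de
  2-simplices (10): abc, abd, abe, acd, ace, ade, bcd, bce, bde, cde
  3-simplices (5): abcd, abce, abde, acde, bcde

so the chain groups are C_0 ≅ Z^5, C_1 ≅ Z^10, C_2 ≅ Z^10, C_3 ≅ Z^5.

The boundary map ∂_1: C_1 → C_0 sends each edge [p,q] (with p < q) to q − p. For instance
  ∂ab = b − a.
This gives a 5×10 integer matrix of rank 4; reducing to Smith normal form yields diagonal entries (1,1,1,1).

∂_2: C_2 → C_1 maps a triangle to the signed sum of its edges. For instance
  ∂abe = be − ae + ab,
  ∂bcd = cd − bd + bc.
This gives a 10×10 integer matrix of rank 6; reducing to Smith normal form yields diagonal entries (1,1,1,1,1,1).

∂_3: C_3 → C_2 sends each 3-simplex σ to the alternating sum Σ_i (−1)^i (σ with its i-th vertex removed). For instance
  ∂abce = bce − ace + abe − abc,
  ∂acde = cde − ade + ace − acd.
This gives a 10×5 integer matrix of rank 4; reducing to Smith normal form yields diagonal entries (1,1,1,1).

Reading off H_k = ker ∂_k / im ∂_{k+1}:

  H_0: rank C_0 − rank ∂_1 = 5 − 4 = 1, and the invariant factors of ∂_1 are all 1, so H_0 = Z.
  H_1: rank ker ∂_1 − rank ∂_2 = (10 − 4) − 6 = 0, and the invariant factors of ∂_2 are all 1, so H_1 = 0.
  H_2: rank ker ∂_2 − rank ∂_3 = (10 − 6) − 4 = 0, and the invariant factors of ∂_3 are all 1, so H_2 = 0.
  H_3: rank ker ∂_3 − rank ∂_4 = (5 − 4) − 0 = 1, and there is no ∂_4, so H_3 = Z.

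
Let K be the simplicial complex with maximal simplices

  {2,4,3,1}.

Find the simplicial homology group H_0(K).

H_0 ≅ Z.

Fix the vertex order 1 < 2 < 3 < 4 and write every simplex with vertices in increasing order. Then dim K = 3 and the simplices of K are:

  0-simplices (4): [1], [2], [3], [4]
  1-simplices (6): [1,2], [1,3], [1,4], [2,3], [2,4], [3,4]
  2-simplices (4): [1,2,3], [1,2,4], [1,3,4], [2,3,4]
  3-simplices (1): [1,2,3,4]

Hence C_0 ≅ Z^4, C_1 ≅ Z^6, C_2 ≅ Z^4, C_3 ≅ Z^1.

The boundary map ∂_1: C_1 → C_0 sends each edge [p,q] (with p < q) to q − p. For instance
  ∂[1,2] = [2] − [1].
The 4×6 boundary matrix has rank 3 and Smith normal form diag(1,1,1).

The boundary map ∂_2: C_2 → C_1 maps a triangle to the signed sum of its edges. For instance
  ∂[1,3,4] = [3,4] − [1,4] + [1,3],
  ∂[1,2,4] = [2,4] − [1,4] + [1,2].
The resulting 6×4 matrix has rank 3, and its Smith normal form has invariant factors (1,1,1).

Boundary ∂_3: C_3 → C_2 sends each 3-simplex σ to the alternating sum Σ_i (−1)^i (σ with its i-th vertex removed). For instance
  ∂[1,2,3,4] = [2,3,4] − [1,3,4] + [1,2,4] − [1,2,3].
This gives a 4×1 integer matrix of rank 1; reducing to Smith normal form yields diagonal entries (1).

Now H_k = ker ∂_k / im ∂_{k+1}, so:

  H_0: rank C_0 − rank ∂_1 = 4 − 3 = 1, and the invariant factors of ∂_1 are all 1, so H_0 ≅ Z.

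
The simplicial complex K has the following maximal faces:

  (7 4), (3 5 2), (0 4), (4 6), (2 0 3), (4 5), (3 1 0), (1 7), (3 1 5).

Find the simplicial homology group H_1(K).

H_1 = Z^2.

Take the total order 0 < 1 < 2 < 3 < 4 < 5 < 6 < 7 on the vertex set. Then K (dimension 2) consists of the simplices:

  0-simplices (8): [0], [1], [2], [3], [4], [5], [6], [7]
  1-simplices (13): [0,1], [0,2], [0,3], [0,4], [1,3], [1,5], [1,7], [2,3], [2,5], [3,5], [4,5], [4,6], [4,7]
  2-simplices (4): [0,1,3], [0,2,3], [1,3,5], [2,3,5]

giving chain groups C_0 ≅ Z^8, C_1 ≅ Z^13, C_2 ≅ Z^4.

Boundary ∂_1: C_1 → C_0 maps an edge to its endpoints' difference, ∂[p,q] = q − p. For instance
  ∂[1,7] = [7] − [1].
The resulting 8×13 matrix has rank 7, and its Smith normal form has invariant factors (1,1,1,1,1,1,1).

Boundary ∂_2: C_2 → C_1 acts by ∂[p,q,r] = [q,r] − [p,r] + [p,q]. For instance
  ∂[1,3,5] = [3,5] − [1,5] + [1,3],
  ∂[2,3,5] = [3,5] − [2,5] + [2,3].
As a 13×4 matrix over Z this has rank 4, with invariant factors (1,1,1,1).

Reading off H_k = ker ∂_k / im ∂_{k+1}:

  H_1: rank ker ∂_1 − rank ∂_2 = (13 − 7) − 4 = 2, and the invariant factors of ∂_2 are all 1, so H_1 = Z^2.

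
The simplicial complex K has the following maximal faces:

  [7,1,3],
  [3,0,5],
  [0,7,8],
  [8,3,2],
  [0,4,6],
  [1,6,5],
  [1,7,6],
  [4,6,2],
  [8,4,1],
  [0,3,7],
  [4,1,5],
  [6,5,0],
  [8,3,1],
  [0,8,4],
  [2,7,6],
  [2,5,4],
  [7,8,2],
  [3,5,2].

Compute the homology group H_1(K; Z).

H_1 ≅ Z ⊕ Z/2.

Take the total order 0 < 1 < 2 < 3 < 4 < 5 < 6 < 7 < 8 on the vertex set. Then K (dimension 2) consists of the simplices:

  0-simplices (9): [0], [1], [2], [3], [4], [5], [6], [7], [8]
  1-simplices (27): (27 of them)
  2-simplices (18): [0,3,5], [0,3,7], [0,4,6], [0,4,8], [0,5,6], [0,7,8], [1,3,7], [1,3,8], [1,4,5], [1,4,8], [1,5,6], [1,6,7], [2,3,5], [2,3,8], [2,4,5], [2,4,6], [2,6,7], [2,7,8]

giving chain groups C_0 ≅ Z^9, C_1 ≅ Z^27, C_2 ≅ Z^18.

Boundary ∂_1: C_1 → C_0 maps an edge to its endpoints' difference, ∂[p,q] = q − p.
The resulting 9×27 matrix has rank 8, and its Smith normal form has invariant factors (1,1,1,1,1,1,1,1).

∂_2: C_2 → C_1 acts by ∂[p,q,r] = [q,r] − [p,r] + [p,q]. For instance
  ∂[2,4,6] = [4,6] − [2,6] + [2,4],
  ∂[1,5,6] = [5,6] − [1,6] + [1,5].
As a 27×18 matrix over Z this has rank 18, with invariant factors (1,1,1,1,1,1,1,1,1,1,1,1,1,1,1,1,1,2).

Computing H_k = (kernel of ∂_k) / (image of ∂_{k+1}):

  H_1: rank ker ∂_1 − rank ∂_2 = (27 − 8) − 18 = 1, and ∂_2 has invariant factor 2 > 1, so H_1 ≅ Z ⊕ Z/2.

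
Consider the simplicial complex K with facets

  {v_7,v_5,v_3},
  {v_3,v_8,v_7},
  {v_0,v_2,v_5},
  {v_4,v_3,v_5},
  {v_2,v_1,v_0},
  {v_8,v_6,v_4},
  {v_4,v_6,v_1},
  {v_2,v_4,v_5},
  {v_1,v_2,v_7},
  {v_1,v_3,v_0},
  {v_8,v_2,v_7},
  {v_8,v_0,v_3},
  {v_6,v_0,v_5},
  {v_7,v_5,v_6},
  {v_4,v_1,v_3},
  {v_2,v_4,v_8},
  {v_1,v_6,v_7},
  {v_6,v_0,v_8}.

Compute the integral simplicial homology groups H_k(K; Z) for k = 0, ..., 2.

Order the vertices as v_0 < v_1 < v_2 < v_3 < v_4 < v_5 < v_6 < v_7 < v_8. Listing each simplex with vertices in this order, K has dimension 2 with simplices:

  0-simplices (9): [v_0], [v_1], [v_2], [v_3], [v_4], [v_5], [v_6], [v_7], [v_8]
  1-simplices (27): (27 of them)
  2-simplices (18): (18 of them)

giving chain groups C_0 ≅ Z^9, C_1 ≅ Z^27, C_2 ≅ Z^18.

The boundary map ∂_1: C_1 → C_0 sends each edge [p,q] (with p < q) to q − p.
As a 9×27 matrix over Z this has rank 8, with invariant factors (1,1,1,1,1,1,1,1).

Boundary ∂_2: C_2 → C_1 sends each 2-simplex [p,q,r] to [q,r] − [p,r] + [p,q]. For instance
  ∂[v_0,v_3,v_8] = [v_3,v_8] − [v_0,v_8] + [v_0,v_3],
  ∂[v_0,v_2,v_5] = [v_2,v_5] − [v_0,v_5] + [v_0,v_2].
This gives a 27×18 integer matrix of rank 17; reducing to Smith normal form yields diagonal entries (1,1,1,1,1,1,1,1,1,1,1,1,1,1,1,1,1).

Now H_k = ker ∂_k / im ∂_{k+1}, so:

  H_0: rank C_0 − rank ∂_1 = 9 − 8 = 1, and the invariant factors of ∂_1 are all 1, so H_0 ≅ Z.
  H_1: rank ker ∂_1 − rank ∂_2 = (27 − 8) − 17 = 2, and the invariant factors of ∂_2 are all 1, so H_1 ≅ Z^2.
  H_2: rank ker ∂_2 − rank ∂_3 = (18 − 17) − 0 = 1, and there is no ∂_3, so H_2 ≅ Z.

H_0 = Z,  H_1 = Z^2,  H_2 = Z.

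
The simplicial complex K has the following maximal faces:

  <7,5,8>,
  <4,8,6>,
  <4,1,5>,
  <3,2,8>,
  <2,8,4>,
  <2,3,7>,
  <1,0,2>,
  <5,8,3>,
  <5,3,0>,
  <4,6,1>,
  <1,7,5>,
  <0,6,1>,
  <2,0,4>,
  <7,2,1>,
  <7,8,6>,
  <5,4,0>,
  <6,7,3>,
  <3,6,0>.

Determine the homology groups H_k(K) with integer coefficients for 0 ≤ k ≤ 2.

H_0 = Z,  H_1 = Z ⊕ Z_2,  H_2 = 0.

Order the vertices as 0 < 1 < 2 < 3 < 4 < 5 < 6 < 7 < 8. Listing each simplex with vertices in this order, K has dimension 2 with simplices:

  0-simplices (9): [0], [1], [2], [3], [4], [5], [6], [7], [8]
  1-simplices (27): (27 of them)
  2-simplices (18): [0,1,2], [0,1,6], [0,2,4], [0,3,5], [0,3,6], [0,4,5], [1,2,7], [1,4,5], [1,4,6], [1,5,7], [2,3,7], [2,3,8], [2,4,8], [3,5,8], [3,6,7], [4,6,8], [5,7,8], [6,7,8]

so the chain groups are C_0 ≅ Z^9, C_1 ≅ Z^27, C_2 ≅ Z^18.

∂_1: C_1 → C_0 is given by ∂[p,q] = [q] − [p]. For instance
  ∂[5,8] = [8] − [5].
The resulting 9×27 matrix has rank 8, and its Smith normal form has invariant factors (1,1,1,1,1,1,1,1).

∂_2: C_2 → C_1 sends each 2-simplex [p,q,r] to [q,r] − [p,r] + [p,q]. For instance
  ∂[5,7,8] = [7,8] − [5,8] + [5,7],
  ∂[2,4,8] = [4,8] − [2,8] + [2,4].
As a 27×18 matrix over Z this has rank 18, with invariant factors (1,1,1,1,1,1,1,1,1,1,1,1,1,1,1,1,1,2).

Computing H_k = (kernel of ∂_k) / (image of ∂_{k+1}):

  H_0: rank C_0 − rank ∂_1 = 9 − 8 = 1, and the invariant factors of ∂_1 are all 1, so H_0 = Z.
  H_1: rank ker ∂_1 − rank ∂_2 = (27 − 8) − 18 = 1, and ∂_2 has invariant factor 2 > 1, so H_1 = Z ⊕ Z_2.
  H_2: rank ker ∂_2 − rank ∂_3 = (18 − 18) − 0 = 0, and there is no ∂_3, so H_2 = 0.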